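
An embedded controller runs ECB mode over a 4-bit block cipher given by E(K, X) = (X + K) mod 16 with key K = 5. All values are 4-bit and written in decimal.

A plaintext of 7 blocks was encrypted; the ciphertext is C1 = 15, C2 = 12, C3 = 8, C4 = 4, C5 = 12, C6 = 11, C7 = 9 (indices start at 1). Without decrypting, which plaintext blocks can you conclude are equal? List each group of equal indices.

P2 = P5

ECB encrypts each block independently with the same key, so equal ciphertext blocks imply equal plaintext blocks.
C2 = C5 = 12, so P2 = P5.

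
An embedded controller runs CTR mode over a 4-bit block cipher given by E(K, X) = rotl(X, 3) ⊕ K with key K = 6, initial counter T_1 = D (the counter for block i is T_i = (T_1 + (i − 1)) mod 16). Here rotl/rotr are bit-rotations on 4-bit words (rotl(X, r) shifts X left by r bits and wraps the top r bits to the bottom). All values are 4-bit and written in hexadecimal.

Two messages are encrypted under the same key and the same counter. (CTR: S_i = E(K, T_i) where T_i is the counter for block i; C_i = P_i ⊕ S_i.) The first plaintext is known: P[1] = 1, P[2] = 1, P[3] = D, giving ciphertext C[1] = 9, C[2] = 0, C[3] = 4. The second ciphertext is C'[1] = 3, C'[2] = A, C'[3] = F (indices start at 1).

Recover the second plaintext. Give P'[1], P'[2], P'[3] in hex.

P'[1] = B, P'[2] = B, P'[3] = 6

In CTR with a reused counter, both messages share the same keystream S_i, so C_i ⊕ C'_i = P_i ⊕ P'_i and thus P'_i = P_i ⊕ C_i ⊕ C'_i.
P'[1]: 1 ⊕ 9 ⊕ 3 = B.
P'[2]: 1 ⊕ 0 ⊕ A = B.
P'[3]: D ⊕ 4 ⊕ F = 6.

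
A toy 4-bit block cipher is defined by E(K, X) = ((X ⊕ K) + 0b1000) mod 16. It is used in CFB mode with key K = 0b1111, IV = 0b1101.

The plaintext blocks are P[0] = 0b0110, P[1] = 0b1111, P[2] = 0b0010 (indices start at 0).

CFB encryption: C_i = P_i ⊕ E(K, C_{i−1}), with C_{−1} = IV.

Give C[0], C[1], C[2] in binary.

C[0] = 0b1100, C[1] = 0b0100, C[2] = 0b0001

C[0]: E(K, 0b1101) = 0b1010; 0b0110 ⊕ 0b1010 = 0b1100.
C[1]: E(K, 0b1100) = 0b1011; 0b1111 ⊕ 0b1011 = 0b0100.
C[2]: E(K, 0b0100) = 0b0011; 0b0010 ⊕ 0b0011 = 0b0001.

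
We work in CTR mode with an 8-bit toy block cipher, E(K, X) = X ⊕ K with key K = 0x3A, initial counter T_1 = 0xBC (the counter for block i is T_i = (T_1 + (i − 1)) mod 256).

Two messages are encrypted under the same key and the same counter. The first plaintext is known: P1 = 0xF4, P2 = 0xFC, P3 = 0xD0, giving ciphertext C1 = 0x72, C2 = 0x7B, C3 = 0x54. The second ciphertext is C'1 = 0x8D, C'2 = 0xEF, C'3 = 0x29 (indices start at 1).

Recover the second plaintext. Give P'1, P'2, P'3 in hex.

P'1 = 0x0B, P'2 = 0x68, P'3 = 0xAD

In CTR with a reused counter, both messages share the same keystream S_i, so C_i ⊕ C'_i = P_i ⊕ P'_i and thus P'_i = P_i ⊕ C_i ⊕ C'_i.
P'1: 0xF4 ⊕ 0x72 ⊕ 0x8D = 0x0B.
P'2: 0xFC ⊕ 0x7B ⊕ 0xEF = 0x68.
P'3: 0xD0 ⊕ 0x54 ⊕ 0x29 = 0xAD.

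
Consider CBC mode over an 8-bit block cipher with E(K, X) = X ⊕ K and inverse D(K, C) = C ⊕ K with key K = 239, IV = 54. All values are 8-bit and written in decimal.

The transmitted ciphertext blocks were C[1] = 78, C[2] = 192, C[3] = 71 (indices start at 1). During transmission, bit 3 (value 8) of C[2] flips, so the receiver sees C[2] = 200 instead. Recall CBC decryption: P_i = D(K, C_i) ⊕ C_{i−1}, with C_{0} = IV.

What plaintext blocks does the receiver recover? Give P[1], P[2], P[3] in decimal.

P[1] = 151, P[2] = 105, P[3] = 96

Only C[2] changed, to 200. In CBC, a change in C_i garbles P_i and flips the same bit in P_{i+1}. Decrypting the received ciphertext:
P[1]: D(K, 78) = 161; 161 ⊕ 54 = 151.
P[2]: D(K, 200) = 39; 39 ⊕ 78 = 105.
P[3]: D(K, 71) = 168; 168 ⊕ 200 = 96.
Blocks that differ from the original plaintext: P[2], P[3].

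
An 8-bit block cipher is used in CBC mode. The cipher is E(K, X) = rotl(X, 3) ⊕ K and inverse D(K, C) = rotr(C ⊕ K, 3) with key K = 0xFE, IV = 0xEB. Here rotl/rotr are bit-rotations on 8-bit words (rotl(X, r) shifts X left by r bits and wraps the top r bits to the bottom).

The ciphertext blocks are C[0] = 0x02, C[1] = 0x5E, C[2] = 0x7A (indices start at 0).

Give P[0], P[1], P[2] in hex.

P[0] = 0x74, P[1] = 0x16, P[2] = 0xCE

CBC decryption: P_i = D(K, C_i) ⊕ C_{i−1}, with C_{−1} = IV.
P[0]: D(K, 0x02) = 0x9F; 0x9F ⊕ 0xEB = 0x74.
P[1]: D(K, 0x5E) = 0x14; 0x14 ⊕ 0x02 = 0x16.
P[2]: D(K, 0x7A) = 0x90; 0x90 ⊕ 0x5E = 0xCE.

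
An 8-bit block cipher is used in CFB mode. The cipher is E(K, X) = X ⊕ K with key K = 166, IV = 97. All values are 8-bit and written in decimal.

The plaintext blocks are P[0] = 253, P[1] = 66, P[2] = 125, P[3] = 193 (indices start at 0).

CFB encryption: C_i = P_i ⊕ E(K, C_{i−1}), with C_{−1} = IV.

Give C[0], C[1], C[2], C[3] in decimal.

C[0]: E(K, 97) = 199; 253 ⊕ 199 = 58.
C[1]: E(K, 58) = 156; 66 ⊕ 156 = 222.
C[2]: E(K, 222) = 120; 125 ⊕ 120 = 5.
C[3]: E(K, 5) = 163; 193 ⊕ 163 = 98.

C[0] = 58, C[1] = 222, C[2] = 5, C[3] = 98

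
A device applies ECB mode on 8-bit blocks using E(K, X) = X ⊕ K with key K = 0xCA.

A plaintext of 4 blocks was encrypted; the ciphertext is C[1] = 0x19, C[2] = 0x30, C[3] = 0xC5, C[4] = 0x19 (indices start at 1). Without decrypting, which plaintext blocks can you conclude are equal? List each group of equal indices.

P[1] = P[4]

ECB encrypts each block independently with the same key, so equal ciphertext blocks imply equal plaintext blocks.
C[1] = C[4] = 0x19, so P[1] = P[4].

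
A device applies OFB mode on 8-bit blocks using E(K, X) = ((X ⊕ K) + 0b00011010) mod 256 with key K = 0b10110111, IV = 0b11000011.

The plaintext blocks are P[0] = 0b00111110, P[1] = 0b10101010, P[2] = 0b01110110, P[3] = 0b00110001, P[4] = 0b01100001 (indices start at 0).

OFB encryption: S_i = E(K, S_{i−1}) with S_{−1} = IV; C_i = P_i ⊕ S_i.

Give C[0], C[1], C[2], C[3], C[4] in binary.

C[0] = 0b10110000, C[1] = 0b11111001, C[2] = 0b10001000, C[3] = 0b01010010, C[4] = 0b10001111

C[0]: S = E(K, 0b11000011) = 0b10001110; 0b00111110 ⊕ 0b10001110 = 0b10110000.
C[1]: S = E(K, 0b10001110) = 0b01010011; 0b10101010 ⊕ 0b01010011 = 0b11111001.
C[2]: S = E(K, 0b01010011) = 0b11111110; 0b01110110 ⊕ 0b11111110 = 0b10001000.
C[3]: S = E(K, 0b11111110) = 0b01100011; 0b00110001 ⊕ 0b01100011 = 0b01010010.
C[4]: S = E(K, 0b01100011) = 0b11101110; 0b01100001 ⊕ 0b11101110 = 0b10001111.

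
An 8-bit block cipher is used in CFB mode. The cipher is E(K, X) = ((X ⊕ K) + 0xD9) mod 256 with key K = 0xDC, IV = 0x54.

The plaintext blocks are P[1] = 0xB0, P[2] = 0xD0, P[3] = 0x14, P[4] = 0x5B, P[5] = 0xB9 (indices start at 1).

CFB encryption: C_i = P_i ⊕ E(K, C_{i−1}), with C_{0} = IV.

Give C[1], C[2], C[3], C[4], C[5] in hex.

C[1] = 0xD1, C[2] = 0x36, C[3] = 0xD7, C[4] = 0xBF, C[5] = 0x85

C[1]: E(K, 0x54) = 0x61; 0xB0 ⊕ 0x61 = 0xD1.
C[2]: E(K, 0xD1) = 0xE6; 0xD0 ⊕ 0xE6 = 0x36.
C[3]: E(K, 0x36) = 0xC3; 0x14 ⊕ 0xC3 = 0xD7.
C[4]: E(K, 0xD7) = 0xE4; 0x5B ⊕ 0xE4 = 0xBF.
C[5]: E(K, 0xBF) = 0x3C; 0xB9 ⊕ 0x3C = 0x85.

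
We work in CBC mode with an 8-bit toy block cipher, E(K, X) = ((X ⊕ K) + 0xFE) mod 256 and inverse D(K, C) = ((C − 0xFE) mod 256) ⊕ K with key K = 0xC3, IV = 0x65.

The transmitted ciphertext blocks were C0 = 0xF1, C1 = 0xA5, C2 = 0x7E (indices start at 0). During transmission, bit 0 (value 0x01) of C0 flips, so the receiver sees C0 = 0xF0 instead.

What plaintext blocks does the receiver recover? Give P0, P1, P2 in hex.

P0 = 0x54, P1 = 0x94, P2 = 0xE6

CBC decryption: P_i = D(K, C_i) ⊕ C_{i−1}, with C_{−1} = IV.
Only C0 changed, to 0xF0. In CBC, a change in C_i garbles P_i and flips the same bit in P_{i+1}. Decrypting the received ciphertext:
P0: D(K, 0xF0) = 0x31; 0x31 ⊕ 0x65 = 0x54.
P1: D(K, 0xA5) = 0x64; 0x64 ⊕ 0xF0 = 0x94.
P2: D(K, 0x7E) = 0x43; 0x43 ⊕ 0xA5 = 0xE6.
Blocks that differ from the original plaintext: P0, P1.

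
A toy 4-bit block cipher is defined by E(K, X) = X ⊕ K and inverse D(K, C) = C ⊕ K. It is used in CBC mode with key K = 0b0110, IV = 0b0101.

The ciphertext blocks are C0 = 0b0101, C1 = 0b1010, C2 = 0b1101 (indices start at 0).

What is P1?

P1 = 0b1001

CBC decryption: P_i = D(K, C_i) ⊕ C_{i−1}, with C_{−1} = IV.
P1: D(K, 0b1010) = 0b1100; 0b1100 ⊕ 0b0101 = 0b1001.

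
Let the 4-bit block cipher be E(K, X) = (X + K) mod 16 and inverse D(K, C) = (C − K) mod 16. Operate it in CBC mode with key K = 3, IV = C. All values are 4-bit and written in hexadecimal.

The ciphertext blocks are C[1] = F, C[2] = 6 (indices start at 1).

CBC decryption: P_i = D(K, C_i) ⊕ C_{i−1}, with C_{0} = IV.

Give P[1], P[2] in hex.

P[1]: D(K, F) = C; C ⊕ C = 0.
P[2]: D(K, 6) = 3; 3 ⊕ F = C.

P[1] = 0, P[2] = C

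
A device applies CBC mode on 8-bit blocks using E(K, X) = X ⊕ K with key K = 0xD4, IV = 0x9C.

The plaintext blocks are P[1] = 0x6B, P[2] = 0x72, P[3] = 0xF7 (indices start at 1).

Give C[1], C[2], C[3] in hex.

CBC encryption: C_i = E(K, P_i ⊕ C_{i−1}), with C_{0} = IV.
C[1]: P[1] ⊕ 0x9C = 0xF7; E(K, 0xF7) = 0x23.
C[2]: P[2] ⊕ 0x23 = 0x51; E(K, 0x51) = 0x85.
C[3]: P[3] ⊕ 0x85 = 0x72; E(K, 0x72) = 0xA6.

C[1] = 0x23, C[2] = 0x85, C[3] = 0xA6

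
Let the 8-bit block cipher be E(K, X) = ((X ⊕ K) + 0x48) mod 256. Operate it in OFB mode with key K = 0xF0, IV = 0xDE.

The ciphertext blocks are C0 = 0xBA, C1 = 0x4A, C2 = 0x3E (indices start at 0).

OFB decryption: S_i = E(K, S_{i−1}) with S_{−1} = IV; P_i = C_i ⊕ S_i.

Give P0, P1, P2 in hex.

P0: S = E(K, 0xDE) = 0x76; 0xBA ⊕ 0x76 = 0xCC.
P1: S = E(K, 0x76) = 0xCE; 0x4A ⊕ 0xCE = 0x84.
P2: S = E(K, 0xCE) = 0x86; 0x3E ⊕ 0x86 = 0xB8.

P0 = 0xCC, P1 = 0x84, P2 = 0xB8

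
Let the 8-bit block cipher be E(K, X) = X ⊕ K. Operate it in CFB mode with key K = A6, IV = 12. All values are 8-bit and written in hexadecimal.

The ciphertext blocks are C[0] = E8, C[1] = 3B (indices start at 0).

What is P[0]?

P[0] = 5C

CFB decryption: P_i = C_i ⊕ E(K, C_{i−1}), with C_{−1} = IV.
P[0]: E(K, 12) = B4; E8 ⊕ B4 = 5C.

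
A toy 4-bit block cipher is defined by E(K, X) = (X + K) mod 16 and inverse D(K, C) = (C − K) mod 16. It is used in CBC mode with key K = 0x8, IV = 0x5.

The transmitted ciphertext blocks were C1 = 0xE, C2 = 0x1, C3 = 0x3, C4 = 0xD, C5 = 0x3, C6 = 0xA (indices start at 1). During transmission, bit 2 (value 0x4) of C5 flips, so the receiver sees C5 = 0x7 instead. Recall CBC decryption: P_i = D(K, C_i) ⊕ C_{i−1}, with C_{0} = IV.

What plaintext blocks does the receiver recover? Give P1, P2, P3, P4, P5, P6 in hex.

P1 = 0x3, P2 = 0x7, P3 = 0xA, P4 = 0x6, P5 = 0x2, P6 = 0x5

Only C5 changed, to 0x7. In CBC, a change in C_i garbles P_i and flips the same bit in P_{i+1}. Decrypting the received ciphertext:
P1: D(K, 0xE) = 0x6; 0x6 ⊕ 0x5 = 0x3.
P2: D(K, 0x1) = 0x9; 0x9 ⊕ 0xE = 0x7.
P3: D(K, 0x3) = 0xB; 0xB ⊕ 0x1 = 0xA.
P4: D(K, 0xD) = 0x5; 0x5 ⊕ 0x3 = 0x6.
P5: D(K, 0x7) = 0xF; 0xF ⊕ 0xD = 0x2.
P6: D(K, 0xA) = 0x2; 0x2 ⊕ 0x7 = 0x5.
Blocks that differ from the original plaintext: P5, P6.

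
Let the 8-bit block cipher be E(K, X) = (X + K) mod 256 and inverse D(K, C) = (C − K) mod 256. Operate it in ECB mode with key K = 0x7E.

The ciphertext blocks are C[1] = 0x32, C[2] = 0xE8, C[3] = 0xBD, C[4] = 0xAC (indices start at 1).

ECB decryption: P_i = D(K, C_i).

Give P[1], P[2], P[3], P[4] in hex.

P[1]: D(K, 0x32) = 0xB4.
P[2]: D(K, 0xE8) = 0x6A.
P[3]: D(K, 0xBD) = 0x3F.
P[4]: D(K, 0xAC) = 0x2E.

P[1] = 0xB4, P[2] = 0x6A, P[3] = 0x3F, P[4] = 0x2E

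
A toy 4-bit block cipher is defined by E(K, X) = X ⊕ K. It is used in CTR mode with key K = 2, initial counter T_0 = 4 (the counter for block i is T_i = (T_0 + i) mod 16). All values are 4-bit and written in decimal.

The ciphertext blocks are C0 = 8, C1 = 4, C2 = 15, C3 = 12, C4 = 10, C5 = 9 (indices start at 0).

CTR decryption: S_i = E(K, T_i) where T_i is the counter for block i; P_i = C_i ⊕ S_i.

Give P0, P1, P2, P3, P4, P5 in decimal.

P0: T = 4, S = E(K, T) = 6; 8 ⊕ 6 = 14.
P1: T = 5, S = E(K, T) = 7; 4 ⊕ 7 = 3.
P2: T = 6, S = E(K, T) = 4; 15 ⊕ 4 = 11.
P3: T = 7, S = E(K, T) = 5; 12 ⊕ 5 = 9.
P4: T = 8, S = E(K, T) = 10; 10 ⊕ 10 = 0.
P5: T = 9, S = E(K, T) = 11; 9 ⊕ 11 = 2.

P0 = 14, P1 = 3, P2 = 11, P3 = 9, P4 = 0, P5 = 2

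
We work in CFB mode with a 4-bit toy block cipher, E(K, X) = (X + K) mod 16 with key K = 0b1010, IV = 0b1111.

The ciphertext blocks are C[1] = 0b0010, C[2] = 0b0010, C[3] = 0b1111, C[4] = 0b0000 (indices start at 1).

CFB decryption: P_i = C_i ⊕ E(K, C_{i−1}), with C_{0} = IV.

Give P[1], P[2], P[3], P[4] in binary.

P[1] = 0b1011, P[2] = 0b1110, P[3] = 0b0011, P[4] = 0b1001

P[1]: E(K, 0b1111) = 0b1001; 0b0010 ⊕ 0b1001 = 0b1011.
P[2]: E(K, 0b0010) = 0b1100; 0b0010 ⊕ 0b1100 = 0b1110.
P[3]: E(K, 0b0010) = 0b1100; 0b1111 ⊕ 0b1100 = 0b0011.
P[4]: E(K, 0b1111) = 0b1001; 0b0000 ⊕ 0b1001 = 0b1001.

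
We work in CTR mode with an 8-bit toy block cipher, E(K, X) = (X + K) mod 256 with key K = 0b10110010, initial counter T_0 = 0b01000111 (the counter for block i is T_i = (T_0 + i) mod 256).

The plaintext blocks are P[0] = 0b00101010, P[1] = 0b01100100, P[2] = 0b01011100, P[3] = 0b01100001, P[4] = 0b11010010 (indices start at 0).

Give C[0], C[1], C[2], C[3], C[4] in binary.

CTR encryption: S_i = E(K, T_i) where T_i is the counter for block i; C_i = P_i ⊕ S_i.
C[0]: T = 0b01000111, S = E(K, T) = 0b11111001; 0b00101010 ⊕ 0b11111001 = 0b11010011.
C[1]: T = 0b01001000, S = E(K, T) = 0b11111010; 0b01100100 ⊕ 0b11111010 = 0b10011110.
C[2]: T = 0b01001001, S = E(K, T) = 0b11111011; 0b01011100 ⊕ 0b11111011 = 0b10100111.
C[3]: T = 0b01001010, S = E(K, T) = 0b11111100; 0b01100001 ⊕ 0b11111100 = 0b10011101.
C[4]: T = 0b01001011, S = E(K, T) = 0b11111101; 0b11010010 ⊕ 0b11111101 = 0b00101111.

C[0] = 0b11010011, C[1] = 0b10011110, C[2] = 0b10100111, C[3] = 0b10011101, C[4] = 0b00101111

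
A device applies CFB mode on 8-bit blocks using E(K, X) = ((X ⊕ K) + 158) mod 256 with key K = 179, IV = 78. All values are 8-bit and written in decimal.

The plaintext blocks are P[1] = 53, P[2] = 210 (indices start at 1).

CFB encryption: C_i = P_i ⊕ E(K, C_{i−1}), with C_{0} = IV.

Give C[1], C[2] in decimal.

C[1]: E(K, 78) = 155; 53 ⊕ 155 = 174.
C[2]: E(K, 174) = 187; 210 ⊕ 187 = 105.

C[1] = 174, C[2] = 105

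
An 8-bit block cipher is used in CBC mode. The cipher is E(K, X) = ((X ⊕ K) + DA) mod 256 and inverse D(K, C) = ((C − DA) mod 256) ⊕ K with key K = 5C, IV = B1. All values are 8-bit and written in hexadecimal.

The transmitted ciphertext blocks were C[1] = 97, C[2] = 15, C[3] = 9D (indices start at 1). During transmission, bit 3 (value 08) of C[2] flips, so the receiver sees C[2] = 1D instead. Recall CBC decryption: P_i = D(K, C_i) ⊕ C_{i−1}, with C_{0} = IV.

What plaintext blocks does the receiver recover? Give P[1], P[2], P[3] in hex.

P[1] = 50, P[2] = 88, P[3] = 82

Only C[2] changed, to 1D. In CBC, a change in C_i garbles P_i and flips the same bit in P_{i+1}. Decrypting the received ciphertext:
P[1]: D(K, 97) = E1; E1 ⊕ B1 = 50.
P[2]: D(K, 1D) = 1F; 1F ⊕ 97 = 88.
P[3]: D(K, 9D) = 9F; 9F ⊕ 1D = 82.
Blocks that differ from the original plaintext: P[2], P[3].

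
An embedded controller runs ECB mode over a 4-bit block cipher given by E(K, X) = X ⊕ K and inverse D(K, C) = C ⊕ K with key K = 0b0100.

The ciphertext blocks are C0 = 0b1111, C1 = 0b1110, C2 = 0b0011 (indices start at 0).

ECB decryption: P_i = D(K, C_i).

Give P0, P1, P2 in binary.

P0 = 0b1011, P1 = 0b1010, P2 = 0b0111

P0: D(K, 0b1111) = 0b1011.
P1: D(K, 0b1110) = 0b1010.
P2: D(K, 0b0011) = 0b0111.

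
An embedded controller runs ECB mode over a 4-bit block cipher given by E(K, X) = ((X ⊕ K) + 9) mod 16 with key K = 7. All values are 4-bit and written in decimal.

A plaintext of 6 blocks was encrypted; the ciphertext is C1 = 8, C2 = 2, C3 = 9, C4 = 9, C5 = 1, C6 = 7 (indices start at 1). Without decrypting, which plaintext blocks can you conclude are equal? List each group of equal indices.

ECB encrypts each block independently with the same key, so equal ciphertext blocks imply equal plaintext blocks.
C3 = C4 = 9, so P3 = P4.

P3 = P4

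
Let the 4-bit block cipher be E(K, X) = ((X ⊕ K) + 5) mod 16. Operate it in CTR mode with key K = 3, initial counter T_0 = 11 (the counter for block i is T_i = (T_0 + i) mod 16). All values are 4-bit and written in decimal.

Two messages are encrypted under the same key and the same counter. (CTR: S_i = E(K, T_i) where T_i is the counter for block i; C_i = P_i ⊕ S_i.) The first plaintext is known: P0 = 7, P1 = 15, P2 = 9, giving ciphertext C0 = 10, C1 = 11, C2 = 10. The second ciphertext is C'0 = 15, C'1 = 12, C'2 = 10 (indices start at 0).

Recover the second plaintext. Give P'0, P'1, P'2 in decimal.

In CTR with a reused counter, both messages share the same keystream S_i, so C_i ⊕ C'_i = P_i ⊕ P'_i and thus P'_i = P_i ⊕ C_i ⊕ C'_i.
P'0: 7 ⊕ 10 ⊕ 15 = 2.
P'1: 15 ⊕ 11 ⊕ 12 = 8.
P'2: 9 ⊕ 10 ⊕ 10 = 9.

P'0 = 2, P'1 = 8, P'2 = 9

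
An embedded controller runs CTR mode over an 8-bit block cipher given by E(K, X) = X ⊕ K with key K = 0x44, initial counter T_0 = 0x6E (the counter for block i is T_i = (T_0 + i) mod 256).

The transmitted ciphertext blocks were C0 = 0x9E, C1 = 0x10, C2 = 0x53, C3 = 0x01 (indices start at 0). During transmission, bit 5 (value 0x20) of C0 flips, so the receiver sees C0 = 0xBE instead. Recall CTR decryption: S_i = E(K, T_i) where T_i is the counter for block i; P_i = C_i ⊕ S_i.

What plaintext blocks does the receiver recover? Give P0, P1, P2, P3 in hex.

P0 = 0x94, P1 = 0x3B, P2 = 0x67, P3 = 0x34

Only C0 changed, to 0xBE. In CTR, a change in C_i flips the same bit in P_i only; the keystream is unaffected. Decrypting the received ciphertext:
P0: T = 0x6E, S = E(K, T) = 0x2A; 0xBE ⊕ 0x2A = 0x94.
P1: T = 0x6F, S = E(K, T) = 0x2B; 0x10 ⊕ 0x2B = 0x3B.
P2: T = 0x70, S = E(K, T) = 0x34; 0x53 ⊕ 0x34 = 0x67.
P3: T = 0x71, S = E(K, T) = 0x35; 0x01 ⊕ 0x35 = 0x34.
Blocks that differ from the original plaintext: P0.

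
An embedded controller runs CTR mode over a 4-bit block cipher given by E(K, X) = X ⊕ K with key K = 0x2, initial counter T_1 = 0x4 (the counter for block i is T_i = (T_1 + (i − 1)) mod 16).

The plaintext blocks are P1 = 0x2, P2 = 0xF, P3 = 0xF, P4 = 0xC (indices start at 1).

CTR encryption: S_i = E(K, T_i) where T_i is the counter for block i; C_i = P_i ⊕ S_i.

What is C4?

C1: T = 0x4, S = E(K, T) = 0x6; 0x2 ⊕ 0x6 = 0x4.
C2: T = 0x5, S = E(K, T) = 0x7; 0xF ⊕ 0x7 = 0x8.
C3: T = 0x6, S = E(K, T) = 0x4; 0xF ⊕ 0x4 = 0xB.
C4: T = 0x7, S = E(K, T) = 0x5; 0xC ⊕ 0x5 = 0x9.

C4 = 0x9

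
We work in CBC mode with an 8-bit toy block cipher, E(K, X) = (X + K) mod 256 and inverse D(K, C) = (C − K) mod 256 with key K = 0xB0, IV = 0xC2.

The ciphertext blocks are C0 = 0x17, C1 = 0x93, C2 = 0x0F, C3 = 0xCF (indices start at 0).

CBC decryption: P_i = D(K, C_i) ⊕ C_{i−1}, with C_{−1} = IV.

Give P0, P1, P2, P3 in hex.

P0: D(K, 0x17) = 0x67; 0x67 ⊕ 0xC2 = 0xA5.
P1: D(K, 0x93) = 0xE3; 0xE3 ⊕ 0x17 = 0xF4.
P2: D(K, 0x0F) = 0x5F; 0x5F ⊕ 0x93 = 0xCC.
P3: D(K, 0xCF) = 0x1F; 0x1F ⊕ 0x0F = 0x10.

P0 = 0xA5, P1 = 0xF4, P2 = 0xCC, P3 = 0x10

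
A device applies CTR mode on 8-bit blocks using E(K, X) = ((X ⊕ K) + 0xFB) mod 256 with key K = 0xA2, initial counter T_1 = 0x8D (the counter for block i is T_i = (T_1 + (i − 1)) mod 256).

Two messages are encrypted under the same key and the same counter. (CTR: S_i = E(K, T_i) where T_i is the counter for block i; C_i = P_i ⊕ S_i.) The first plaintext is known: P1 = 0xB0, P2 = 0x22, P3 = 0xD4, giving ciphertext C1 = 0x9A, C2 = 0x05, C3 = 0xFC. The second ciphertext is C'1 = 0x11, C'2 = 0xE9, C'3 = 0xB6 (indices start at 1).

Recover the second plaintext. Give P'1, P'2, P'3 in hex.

In CTR with a reused counter, both messages share the same keystream S_i, so C_i ⊕ C'_i = P_i ⊕ P'_i and thus P'_i = P_i ⊕ C_i ⊕ C'_i.
P'1: 0xB0 ⊕ 0x9A ⊕ 0x11 = 0x3B.
P'2: 0x22 ⊕ 0x05 ⊕ 0xE9 = 0xCE.
P'3: 0xD4 ⊕ 0xFC ⊕ 0xB6 = 0x9E.

P'1 = 0x3B, P'2 = 0xCE, P'3 = 0x9E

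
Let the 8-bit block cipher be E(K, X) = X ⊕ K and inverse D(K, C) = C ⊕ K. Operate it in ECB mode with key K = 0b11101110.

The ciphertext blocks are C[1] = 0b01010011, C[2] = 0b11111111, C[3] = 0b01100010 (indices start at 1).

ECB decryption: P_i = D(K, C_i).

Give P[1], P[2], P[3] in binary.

P[1]: D(K, 0b01010011) = 0b10111101.
P[2]: D(K, 0b11111111) = 0b00010001.
P[3]: D(K, 0b01100010) = 0b10001100.

P[1] = 0b10111101, P[2] = 0b00010001, P[3] = 0b10001100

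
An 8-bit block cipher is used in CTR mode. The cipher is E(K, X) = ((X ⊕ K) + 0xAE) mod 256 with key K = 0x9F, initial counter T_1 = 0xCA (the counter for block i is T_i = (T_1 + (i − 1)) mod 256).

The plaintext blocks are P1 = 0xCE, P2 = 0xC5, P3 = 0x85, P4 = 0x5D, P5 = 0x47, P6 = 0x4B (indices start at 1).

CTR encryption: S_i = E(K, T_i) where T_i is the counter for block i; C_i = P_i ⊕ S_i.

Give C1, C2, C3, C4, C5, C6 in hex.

C1: T = 0xCA, S = E(K, T) = 0x03; 0xCE ⊕ 0x03 = 0xCD.
C2: T = 0xCB, S = E(K, T) = 0x02; 0xC5 ⊕ 0x02 = 0xC7.
C3: T = 0xCC, S = E(K, T) = 0x01; 0x85 ⊕ 0x01 = 0x84.
C4: T = 0xCD, S = E(K, T) = 0x00; 0x5D ⊕ 0x00 = 0x5D.
C5: T = 0xCE, S = E(K, T) = 0xFF; 0x47 ⊕ 0xFF = 0xB8.
C6: T = 0xCF, S = E(K, T) = 0xFE; 0x4B ⊕ 0xFE = 0xB5.

C1 = 0xCD, C2 = 0xC7, C3 = 0x84, C4 = 0x5D, C5 = 0xB8, C6 = 0xB5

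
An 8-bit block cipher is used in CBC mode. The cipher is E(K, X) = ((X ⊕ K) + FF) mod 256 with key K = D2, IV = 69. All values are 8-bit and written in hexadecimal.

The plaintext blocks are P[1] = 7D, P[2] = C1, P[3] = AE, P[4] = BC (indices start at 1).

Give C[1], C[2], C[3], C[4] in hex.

CBC encryption: C_i = E(K, P_i ⊕ C_{i−1}), with C_{0} = IV.
C[1]: P[1] ⊕ 69 = 14; E(K, 14) = C5.
C[2]: P[2] ⊕ C5 = 04; E(K, 04) = D5.
C[3]: P[3] ⊕ D5 = 7B; E(K, 7B) = A8.
C[4]: P[4] ⊕ A8 = 14; E(K, 14) = C5.

C[1] = C5, C[2] = D5, C[3] = A8, C[4] = C5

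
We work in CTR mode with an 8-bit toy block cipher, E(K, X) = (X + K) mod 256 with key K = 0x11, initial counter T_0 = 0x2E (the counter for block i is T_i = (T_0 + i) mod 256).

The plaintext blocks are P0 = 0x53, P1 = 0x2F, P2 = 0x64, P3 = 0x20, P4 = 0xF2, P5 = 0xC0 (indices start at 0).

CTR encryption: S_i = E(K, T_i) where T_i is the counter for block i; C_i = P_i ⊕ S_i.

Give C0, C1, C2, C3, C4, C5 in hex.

C0: T = 0x2E, S = E(K, T) = 0x3F; 0x53 ⊕ 0x3F = 0x6C.
C1: T = 0x2F, S = E(K, T) = 0x40; 0x2F ⊕ 0x40 = 0x6F.
C2: T = 0x30, S = E(K, T) = 0x41; 0x64 ⊕ 0x41 = 0x25.
C3: T = 0x31, S = E(K, T) = 0x42; 0x20 ⊕ 0x42 = 0x62.
C4: T = 0x32, S = E(K, T) = 0x43; 0xF2 ⊕ 0x43 = 0xB1.
C5: T = 0x33, S = E(K, T) = 0x44; 0xC0 ⊕ 0x44 = 0x84.

C0 = 0x6C, C1 = 0x6F, C2 = 0x25, C3 = 0x62, C4 = 0xB1, C5 = 0x84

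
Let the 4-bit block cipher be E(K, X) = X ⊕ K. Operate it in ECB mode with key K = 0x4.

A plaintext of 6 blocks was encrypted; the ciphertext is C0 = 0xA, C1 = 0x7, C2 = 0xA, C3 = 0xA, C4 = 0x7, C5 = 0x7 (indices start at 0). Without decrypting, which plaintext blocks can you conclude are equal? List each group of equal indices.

ECB encrypts each block independently with the same key, so equal ciphertext blocks imply equal plaintext blocks.
C0 = C2 = C3 = 0xA, so P0 = P2 = P3.
C1 = C4 = C5 = 0x7, so P1 = P4 = P5.

P0 = P2 = P3; P1 = P4 = P5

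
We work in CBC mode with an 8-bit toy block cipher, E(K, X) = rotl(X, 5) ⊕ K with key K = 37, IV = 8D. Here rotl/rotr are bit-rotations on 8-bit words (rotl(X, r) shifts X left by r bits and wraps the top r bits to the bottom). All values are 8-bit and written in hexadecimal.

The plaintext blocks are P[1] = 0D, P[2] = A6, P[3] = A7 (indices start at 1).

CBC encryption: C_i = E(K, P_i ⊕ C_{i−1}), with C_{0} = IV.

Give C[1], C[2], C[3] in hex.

C[1] = 27, C[2] = 07, C[3] = 23

C[1]: P[1] ⊕ 8D = 80; E(K, 80) = 27.
C[2]: P[2] ⊕ 27 = 81; E(K, 81) = 07.
C[3]: P[3] ⊕ 07 = A0; E(K, A0) = 23.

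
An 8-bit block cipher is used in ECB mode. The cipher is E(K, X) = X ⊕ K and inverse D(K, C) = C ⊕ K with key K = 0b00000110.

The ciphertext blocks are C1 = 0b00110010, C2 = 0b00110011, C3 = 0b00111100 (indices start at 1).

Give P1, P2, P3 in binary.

P1 = 0b00110100, P2 = 0b00110101, P3 = 0b00111010

ECB decryption: P_i = D(K, C_i).
P1: D(K, 0b00110010) = 0b00110100.
P2: D(K, 0b00110011) = 0b00110101.
P3: D(K, 0b00111100) = 0b00111010.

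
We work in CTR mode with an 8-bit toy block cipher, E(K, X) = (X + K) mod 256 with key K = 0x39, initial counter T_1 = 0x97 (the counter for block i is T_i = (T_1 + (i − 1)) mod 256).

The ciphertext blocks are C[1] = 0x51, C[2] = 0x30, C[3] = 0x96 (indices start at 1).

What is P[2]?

CTR decryption: S_i = E(K, T_i) where T_i is the counter for block i; P_i = C_i ⊕ S_i.
P[2]: T = 0x98, S = E(K, T) = 0xD1; 0x30 ⊕ 0xD1 = 0xE1.

P[2] = 0xE1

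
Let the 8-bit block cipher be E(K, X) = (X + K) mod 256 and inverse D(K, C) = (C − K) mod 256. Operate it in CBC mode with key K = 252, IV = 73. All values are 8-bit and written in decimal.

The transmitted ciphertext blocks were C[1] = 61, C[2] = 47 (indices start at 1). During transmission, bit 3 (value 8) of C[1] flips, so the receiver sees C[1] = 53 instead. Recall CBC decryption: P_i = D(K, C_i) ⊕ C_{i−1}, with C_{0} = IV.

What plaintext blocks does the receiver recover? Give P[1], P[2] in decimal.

P[1] = 112, P[2] = 6

Only C[1] changed, to 53. In CBC, a change in C_i garbles P_i and flips the same bit in P_{i+1}. Decrypting the received ciphertext:
P[1]: D(K, 53) = 57; 57 ⊕ 73 = 112.
P[2]: D(K, 47) = 51; 51 ⊕ 53 = 6.
Blocks that differ from the original plaintext: P[1], P[2].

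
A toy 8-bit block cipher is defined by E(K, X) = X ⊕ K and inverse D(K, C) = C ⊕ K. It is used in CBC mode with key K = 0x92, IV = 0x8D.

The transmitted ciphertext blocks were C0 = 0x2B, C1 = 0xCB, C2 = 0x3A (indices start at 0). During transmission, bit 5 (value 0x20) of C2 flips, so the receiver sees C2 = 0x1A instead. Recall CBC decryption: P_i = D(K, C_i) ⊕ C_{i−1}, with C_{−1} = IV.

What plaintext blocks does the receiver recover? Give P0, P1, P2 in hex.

Only C2 changed, to 0x1A. In CBC, a change in C_i garbles P_i and flips the same bit in P_{i+1}. Decrypting the received ciphertext:
P0: D(K, 0x2B) = 0xB9; 0xB9 ⊕ 0x8D = 0x34.
P1: D(K, 0xCB) = 0x59; 0x59 ⊕ 0x2B = 0x72.
P2: D(K, 0x1A) = 0x88; 0x88 ⊕ 0xCB = 0x43.
Blocks that differ from the original plaintext: P2.

P0 = 0x34, P1 = 0x72, P2 = 0x43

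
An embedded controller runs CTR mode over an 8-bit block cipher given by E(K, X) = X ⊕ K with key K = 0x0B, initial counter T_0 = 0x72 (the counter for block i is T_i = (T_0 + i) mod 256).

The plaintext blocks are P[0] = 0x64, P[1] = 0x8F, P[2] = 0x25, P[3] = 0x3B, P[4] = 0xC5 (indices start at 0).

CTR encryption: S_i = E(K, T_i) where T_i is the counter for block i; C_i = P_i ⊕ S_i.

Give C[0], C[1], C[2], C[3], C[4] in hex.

C[0] = 0x1D, C[1] = 0xF7, C[2] = 0x5A, C[3] = 0x45, C[4] = 0xB8

C[0]: T = 0x72, S = E(K, T) = 0x79; 0x64 ⊕ 0x79 = 0x1D.
C[1]: T = 0x73, S = E(K, T) = 0x78; 0x8F ⊕ 0x78 = 0xF7.
C[2]: T = 0x74, S = E(K, T) = 0x7F; 0x25 ⊕ 0x7F = 0x5A.
C[3]: T = 0x75, S = E(K, T) = 0x7E; 0x3B ⊕ 0x7E = 0x45.
C[4]: T = 0x76, S = E(K, T) = 0x7D; 0xC5 ⊕ 0x7D = 0xB8.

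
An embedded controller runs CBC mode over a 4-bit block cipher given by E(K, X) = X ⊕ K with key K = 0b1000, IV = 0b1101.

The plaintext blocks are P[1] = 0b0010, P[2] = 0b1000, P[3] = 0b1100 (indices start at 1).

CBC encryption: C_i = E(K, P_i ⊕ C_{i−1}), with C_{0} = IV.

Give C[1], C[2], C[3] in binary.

C[1] = 0b0111, C[2] = 0b0111, C[3] = 0b0011

C[1]: P[1] ⊕ 0b1101 = 0b1111; E(K, 0b1111) = 0b0111.
C[2]: P[2] ⊕ 0b0111 = 0b1111; E(K, 0b1111) = 0b0111.
C[3]: P[3] ⊕ 0b0111 = 0b1011; E(K, 0b1011) = 0b0011.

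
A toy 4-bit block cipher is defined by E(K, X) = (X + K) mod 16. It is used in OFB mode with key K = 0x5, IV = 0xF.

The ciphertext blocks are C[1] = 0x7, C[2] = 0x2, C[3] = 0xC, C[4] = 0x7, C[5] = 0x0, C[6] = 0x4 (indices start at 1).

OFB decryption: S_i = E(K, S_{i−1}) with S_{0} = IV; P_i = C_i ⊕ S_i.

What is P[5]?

P[5] = 0x8

P[1]: S = E(K, 0xF) = 0x4; 0x7 ⊕ 0x4 = 0x3.
P[2]: S = E(K, 0x4) = 0x9; 0x2 ⊕ 0x9 = 0xB.
P[3]: S = E(K, 0x9) = 0xE; 0xC ⊕ 0xE = 0x2.
P[4]: S = E(K, 0xE) = 0x3; 0x7 ⊕ 0x3 = 0x4.
P[5]: S = E(K, 0x3) = 0x8; 0x0 ⊕ 0x8 = 0x8.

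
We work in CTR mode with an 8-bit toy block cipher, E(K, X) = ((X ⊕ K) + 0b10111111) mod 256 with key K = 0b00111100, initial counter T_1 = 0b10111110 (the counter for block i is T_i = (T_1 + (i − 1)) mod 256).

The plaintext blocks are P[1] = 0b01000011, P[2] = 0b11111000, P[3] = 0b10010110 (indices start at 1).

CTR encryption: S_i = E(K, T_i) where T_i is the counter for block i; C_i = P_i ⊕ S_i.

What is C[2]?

C[2] = 0b10111010

C[1]: T = 0b10111110, S = E(K, T) = 0b01000001; 0b01000011 ⊕ 0b01000001 = 0b00000010.
C[2]: T = 0b10111111, S = E(K, T) = 0b01000010; 0b11111000 ⊕ 0b01000010 = 0b10111010.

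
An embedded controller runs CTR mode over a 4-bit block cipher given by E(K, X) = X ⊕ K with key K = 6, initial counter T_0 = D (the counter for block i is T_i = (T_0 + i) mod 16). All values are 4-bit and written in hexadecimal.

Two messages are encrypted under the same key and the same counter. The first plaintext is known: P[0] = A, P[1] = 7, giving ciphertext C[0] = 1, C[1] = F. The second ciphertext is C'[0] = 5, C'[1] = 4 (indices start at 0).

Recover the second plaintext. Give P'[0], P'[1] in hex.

In CTR with a reused counter, both messages share the same keystream S_i, so C_i ⊕ C'_i = P_i ⊕ P'_i and thus P'_i = P_i ⊕ C_i ⊕ C'_i.
P'[0]: A ⊕ 1 ⊕ 5 = E.
P'[1]: 7 ⊕ F ⊕ 4 = C.

P'[0] = E, P'[1] = C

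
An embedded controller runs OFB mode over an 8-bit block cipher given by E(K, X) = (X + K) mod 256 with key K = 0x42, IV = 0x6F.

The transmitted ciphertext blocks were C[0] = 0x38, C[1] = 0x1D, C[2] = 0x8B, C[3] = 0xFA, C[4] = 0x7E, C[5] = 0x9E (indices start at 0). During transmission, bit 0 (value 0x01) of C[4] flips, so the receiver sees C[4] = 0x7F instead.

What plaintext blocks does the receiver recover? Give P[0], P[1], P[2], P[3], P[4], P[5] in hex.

OFB decryption: S_i = E(K, S_{i−1}) with S_{−1} = IV; P_i = C_i ⊕ S_i.
Only C[4] changed, to 0x7F. In OFB, a change in C_i flips the same bit in P_i only; the keystream is unaffected. Decrypting the received ciphertext:
P[0]: S = E(K, 0x6F) = 0xB1; 0x38 ⊕ 0xB1 = 0x89.
P[1]: S = E(K, 0xB1) = 0xF3; 0x1D ⊕ 0xF3 = 0xEE.
P[2]: S = E(K, 0xF3) = 0x35; 0x8B ⊕ 0x35 = 0xBE.
P[3]: S = E(K, 0x35) = 0x77; 0xFA ⊕ 0x77 = 0x8D.
P[4]: S = E(K, 0x77) = 0xB9; 0x7F ⊕ 0xB9 = 0xC6.
P[5]: S = E(K, 0xB9) = 0xFB; 0x9E ⊕ 0xFB = 0x65.
Blocks that differ from the original plaintext: P[4].

P[0] = 0x89, P[1] = 0xEE, P[2] = 0xBE, P[3] = 0x8D, P[4] = 0xC6, P[5] = 0x65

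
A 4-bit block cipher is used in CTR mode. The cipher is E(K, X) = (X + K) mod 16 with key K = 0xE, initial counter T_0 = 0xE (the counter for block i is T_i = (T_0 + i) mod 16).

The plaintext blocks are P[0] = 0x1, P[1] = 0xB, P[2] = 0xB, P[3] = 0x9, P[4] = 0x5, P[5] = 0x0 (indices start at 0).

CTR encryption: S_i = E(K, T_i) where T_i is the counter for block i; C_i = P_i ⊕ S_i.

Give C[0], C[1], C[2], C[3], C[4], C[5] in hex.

C[0] = 0xD, C[1] = 0x6, C[2] = 0x5, C[3] = 0x6, C[4] = 0x5, C[5] = 0x1

C[0]: T = 0xE, S = E(K, T) = 0xC; 0x1 ⊕ 0xC = 0xD.
C[1]: T = 0xF, S = E(K, T) = 0xD; 0xB ⊕ 0xD = 0x6.
C[2]: T = 0x0, S = E(K, T) = 0xE; 0xB ⊕ 0xE = 0x5.
C[3]: T = 0x1, S = E(K, T) = 0xF; 0x9 ⊕ 0xF = 0x6.
C[4]: T = 0x2, S = E(K, T) = 0x0; 0x5 ⊕ 0x0 = 0x5.
C[5]: T = 0x3, S = E(K, T) = 0x1; 0x0 ⊕ 0x1 = 0x1.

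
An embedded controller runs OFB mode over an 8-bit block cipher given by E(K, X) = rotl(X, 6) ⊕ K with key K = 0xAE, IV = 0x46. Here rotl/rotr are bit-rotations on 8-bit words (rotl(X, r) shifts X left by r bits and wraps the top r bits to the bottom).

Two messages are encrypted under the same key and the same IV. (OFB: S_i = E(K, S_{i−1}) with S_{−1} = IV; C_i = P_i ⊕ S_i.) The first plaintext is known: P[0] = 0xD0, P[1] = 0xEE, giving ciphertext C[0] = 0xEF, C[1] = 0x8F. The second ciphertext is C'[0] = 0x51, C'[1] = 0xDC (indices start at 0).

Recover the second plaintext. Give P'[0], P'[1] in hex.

P'[0] = 0x6E, P'[1] = 0xBD

In OFB with a reused IV, both messages share the same keystream S_i, so C_i ⊕ C'_i = P_i ⊕ P'_i and thus P'_i = P_i ⊕ C_i ⊕ C'_i.
P'[0]: 0xD0 ⊕ 0xEF ⊕ 0x51 = 0x6E.
P'[1]: 0xEE ⊕ 0x8F ⊕ 0xDC = 0xBD.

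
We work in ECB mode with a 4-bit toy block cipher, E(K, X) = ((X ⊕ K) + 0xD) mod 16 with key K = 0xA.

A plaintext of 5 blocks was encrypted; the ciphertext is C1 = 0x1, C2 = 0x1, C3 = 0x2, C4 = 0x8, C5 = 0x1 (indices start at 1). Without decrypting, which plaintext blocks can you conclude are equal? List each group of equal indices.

P1 = P2 = P5

ECB encrypts each block independently with the same key, so equal ciphertext blocks imply equal plaintext blocks.
C1 = C2 = C5 = 0x1, so P1 = P2 = P5.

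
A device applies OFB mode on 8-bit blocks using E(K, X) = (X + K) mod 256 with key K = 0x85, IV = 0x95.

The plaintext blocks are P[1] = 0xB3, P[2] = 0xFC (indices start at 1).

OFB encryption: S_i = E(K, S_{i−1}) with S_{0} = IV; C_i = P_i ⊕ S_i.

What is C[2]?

C[1]: S = E(K, 0x95) = 0x1A; 0xB3 ⊕ 0x1A = 0xA9.
C[2]: S = E(K, 0x1A) = 0x9F; 0xFC ⊕ 0x9F = 0x63.

C[2] = 0x63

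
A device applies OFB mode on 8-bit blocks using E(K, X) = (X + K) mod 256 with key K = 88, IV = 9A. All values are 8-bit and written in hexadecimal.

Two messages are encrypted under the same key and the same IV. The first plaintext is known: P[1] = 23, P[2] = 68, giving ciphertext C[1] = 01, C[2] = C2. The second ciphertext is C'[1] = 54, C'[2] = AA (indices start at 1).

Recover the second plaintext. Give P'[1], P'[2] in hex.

P'[1] = 76, P'[2] = 00

In OFB with a reused IV, both messages share the same keystream S_i, so C_i ⊕ C'_i = P_i ⊕ P'_i and thus P'_i = P_i ⊕ C_i ⊕ C'_i.
P'[1]: 23 ⊕ 01 ⊕ 54 = 76.
P'[2]: 68 ⊕ C2 ⊕ AA = 00.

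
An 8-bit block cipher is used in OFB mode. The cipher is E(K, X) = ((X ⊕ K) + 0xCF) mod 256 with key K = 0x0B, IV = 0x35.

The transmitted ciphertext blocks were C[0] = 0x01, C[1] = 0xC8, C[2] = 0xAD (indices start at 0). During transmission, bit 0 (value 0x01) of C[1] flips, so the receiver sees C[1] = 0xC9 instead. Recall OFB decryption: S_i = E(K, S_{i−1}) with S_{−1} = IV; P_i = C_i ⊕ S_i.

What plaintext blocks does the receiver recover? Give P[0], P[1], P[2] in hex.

Only C[1] changed, to 0xC9. In OFB, a change in C_i flips the same bit in P_i only; the keystream is unaffected. Decrypting the received ciphertext:
P[0]: S = E(K, 0x35) = 0x0D; 0x01 ⊕ 0x0D = 0x0C.
P[1]: S = E(K, 0x0D) = 0xD5; 0xC9 ⊕ 0xD5 = 0x1C.
P[2]: S = E(K, 0xD5) = 0xAD; 0xAD ⊕ 0xAD = 0x00.
Blocks that differ from the original plaintext: P[1].

P[0] = 0x0C, P[1] = 0x1C, P[2] = 0x00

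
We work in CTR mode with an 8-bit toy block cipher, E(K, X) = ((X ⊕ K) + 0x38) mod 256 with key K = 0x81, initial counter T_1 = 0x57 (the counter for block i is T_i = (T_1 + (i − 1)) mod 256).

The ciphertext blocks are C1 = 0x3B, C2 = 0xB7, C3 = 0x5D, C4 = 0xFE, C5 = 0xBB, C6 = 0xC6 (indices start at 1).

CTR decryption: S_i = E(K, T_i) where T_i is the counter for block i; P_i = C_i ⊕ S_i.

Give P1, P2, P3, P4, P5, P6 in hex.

P1: T = 0x57, S = E(K, T) = 0x0E; 0x3B ⊕ 0x0E = 0x35.
P2: T = 0x58, S = E(K, T) = 0x11; 0xB7 ⊕ 0x11 = 0xA6.
P3: T = 0x59, S = E(K, T) = 0x10; 0x5D ⊕ 0x10 = 0x4D.
P4: T = 0x5A, S = E(K, T) = 0x13; 0xFE ⊕ 0x13 = 0xED.
P5: T = 0x5B, S = E(K, T) = 0x12; 0xBB ⊕ 0x12 = 0xA9.
P6: T = 0x5C, S = E(K, T) = 0x15; 0xC6 ⊕ 0x15 = 0xD3.

P1 = 0x35, P2 = 0xA6, P3 = 0x4D, P4 = 0xED, P5 = 0xA9, P6 = 0xD3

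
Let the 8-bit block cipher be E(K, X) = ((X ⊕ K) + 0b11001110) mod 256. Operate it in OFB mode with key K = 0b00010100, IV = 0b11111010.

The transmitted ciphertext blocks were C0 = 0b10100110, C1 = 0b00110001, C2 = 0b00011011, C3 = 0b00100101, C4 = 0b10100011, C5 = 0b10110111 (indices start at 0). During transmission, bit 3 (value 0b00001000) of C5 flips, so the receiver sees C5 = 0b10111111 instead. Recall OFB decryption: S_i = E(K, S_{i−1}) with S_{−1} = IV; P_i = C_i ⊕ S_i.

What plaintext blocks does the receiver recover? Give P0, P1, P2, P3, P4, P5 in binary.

Only C5 changed, to 0b10111111. In OFB, a change in C_i flips the same bit in P_i only; the keystream is unaffected. Decrypting the received ciphertext:
P0: S = E(K, 0b11111010) = 0b10111100; 0b10100110 ⊕ 0b10111100 = 0b00011010.
P1: S = E(K, 0b10111100) = 0b01110110; 0b00110001 ⊕ 0b01110110 = 0b01000111.
P2: S = E(K, 0b01110110) = 0b00110000; 0b00011011 ⊕ 0b00110000 = 0b00101011.
P3: S = E(K, 0b00110000) = 0b11110010; 0b00100101 ⊕ 0b11110010 = 0b11010111.
P4: S = E(K, 0b11110010) = 0b10110100; 0b10100011 ⊕ 0b10110100 = 0b00010111.
P5: S = E(K, 0b10110100) = 0b01101110; 0b10111111 ⊕ 0b01101110 = 0b11010001.
Blocks that differ from the original plaintext: P5.

P0 = 0b00011010, P1 = 0b01000111, P2 = 0b00101011, P3 = 0b11010111, P4 = 0b00010111, P5 = 0b11010001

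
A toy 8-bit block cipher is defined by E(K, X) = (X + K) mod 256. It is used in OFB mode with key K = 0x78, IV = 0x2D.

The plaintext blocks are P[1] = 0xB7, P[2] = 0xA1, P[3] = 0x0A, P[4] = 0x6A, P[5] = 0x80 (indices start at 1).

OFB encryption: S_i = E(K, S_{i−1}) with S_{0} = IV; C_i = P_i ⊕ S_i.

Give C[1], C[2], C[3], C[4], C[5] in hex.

C[1]: S = E(K, 0x2D) = 0xA5; 0xB7 ⊕ 0xA5 = 0x12.
C[2]: S = E(K, 0xA5) = 0x1D; 0xA1 ⊕ 0x1D = 0xBC.
C[3]: S = E(K, 0x1D) = 0x95; 0x0A ⊕ 0x95 = 0x9F.
C[4]: S = E(K, 0x95) = 0x0D; 0x6A ⊕ 0x0D = 0x67.
C[5]: S = E(K, 0x0D) = 0x85; 0x80 ⊕ 0x85 = 0x05.

C[1] = 0x12, C[2] = 0xBC, C[3] = 0x9F, C[4] = 0x67, C[5] = 0x05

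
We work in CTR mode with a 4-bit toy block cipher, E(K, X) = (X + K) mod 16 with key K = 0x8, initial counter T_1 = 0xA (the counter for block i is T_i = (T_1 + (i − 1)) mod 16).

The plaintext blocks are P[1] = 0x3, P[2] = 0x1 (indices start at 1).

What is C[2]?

C[2] = 0x2

CTR encryption: S_i = E(K, T_i) where T_i is the counter for block i; C_i = P_i ⊕ S_i.
C[1]: T = 0xA, S = E(K, T) = 0x2; 0x3 ⊕ 0x2 = 0x1.
C[2]: T = 0xB, S = E(K, T) = 0x3; 0x1 ⊕ 0x3 = 0x2.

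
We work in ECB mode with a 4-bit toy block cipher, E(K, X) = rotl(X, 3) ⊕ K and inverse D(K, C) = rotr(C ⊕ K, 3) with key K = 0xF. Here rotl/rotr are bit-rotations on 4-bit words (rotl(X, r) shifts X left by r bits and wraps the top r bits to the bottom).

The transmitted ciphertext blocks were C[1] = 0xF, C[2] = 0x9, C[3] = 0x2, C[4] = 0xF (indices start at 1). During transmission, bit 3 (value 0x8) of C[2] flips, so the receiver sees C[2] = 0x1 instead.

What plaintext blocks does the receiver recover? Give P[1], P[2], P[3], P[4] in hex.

P[1] = 0x0, P[2] = 0xD, P[3] = 0xB, P[4] = 0x0

ECB decryption: P_i = D(K, C_i).
Only C[2] changed, to 0x1. In ECB, a change in C_i affects only P_i. Decrypting the received ciphertext:
P[1]: D(K, 0xF) = 0x0.
P[2]: D(K, 0x1) = 0xD.
P[3]: D(K, 0x2) = 0xB.
P[4]: D(K, 0xF) = 0x0.
Blocks that differ from the original plaintext: P[2].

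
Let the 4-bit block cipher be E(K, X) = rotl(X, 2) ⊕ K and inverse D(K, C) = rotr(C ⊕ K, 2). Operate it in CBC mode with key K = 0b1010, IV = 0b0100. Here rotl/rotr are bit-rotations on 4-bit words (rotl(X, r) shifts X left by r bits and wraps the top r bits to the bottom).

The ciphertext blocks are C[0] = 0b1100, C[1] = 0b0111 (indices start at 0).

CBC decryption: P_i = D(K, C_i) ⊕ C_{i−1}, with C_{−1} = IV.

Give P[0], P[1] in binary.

P[0]: D(K, 0b1100) = 0b1001; 0b1001 ⊕ 0b0100 = 0b1101.
P[1]: D(K, 0b0111) = 0b0111; 0b0111 ⊕ 0b1100 = 0b1011.

P[0] = 0b1101, P[1] = 0b1011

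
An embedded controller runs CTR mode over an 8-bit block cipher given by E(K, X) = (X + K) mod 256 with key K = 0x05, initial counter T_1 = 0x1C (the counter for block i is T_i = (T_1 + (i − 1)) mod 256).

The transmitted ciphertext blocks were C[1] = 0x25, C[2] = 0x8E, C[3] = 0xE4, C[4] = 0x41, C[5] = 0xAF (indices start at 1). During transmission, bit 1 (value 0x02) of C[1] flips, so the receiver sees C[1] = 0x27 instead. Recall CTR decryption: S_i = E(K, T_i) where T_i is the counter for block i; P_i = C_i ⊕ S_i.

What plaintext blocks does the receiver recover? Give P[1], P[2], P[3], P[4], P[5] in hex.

P[1] = 0x06, P[2] = 0xAC, P[3] = 0xC7, P[4] = 0x65, P[5] = 0x8A

Only C[1] changed, to 0x27. In CTR, a change in C_i flips the same bit in P_i only; the keystream is unaffected. Decrypting the received ciphertext:
P[1]: T = 0x1C, S = E(K, T) = 0x21; 0x27 ⊕ 0x21 = 0x06.
P[2]: T = 0x1D, S = E(K, T) = 0x22; 0x8E ⊕ 0x22 = 0xAC.
P[3]: T = 0x1E, S = E(K, T) = 0x23; 0xE4 ⊕ 0x23 = 0xC7.
P[4]: T = 0x1F, S = E(K, T) = 0x24; 0x41 ⊕ 0x24 = 0x65.
P[5]: T = 0x20, S = E(K, T) = 0x25; 0xAF ⊕ 0x25 = 0x8A.
Blocks that differ from the original plaintext: P[1].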